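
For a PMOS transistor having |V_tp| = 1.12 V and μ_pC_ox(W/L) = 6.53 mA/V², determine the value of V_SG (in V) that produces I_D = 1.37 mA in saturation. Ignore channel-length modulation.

In saturation I_D = ½ k_p (V_SG − |V_tp|)², so V_SG − |V_tp| = √(2 I_D / k_p) = √(2 × 1.37 / 6.53) = 0.648 V.
V_SG = 1.12 + 0.648 = 1.77 V.

V_SG = 1.77 V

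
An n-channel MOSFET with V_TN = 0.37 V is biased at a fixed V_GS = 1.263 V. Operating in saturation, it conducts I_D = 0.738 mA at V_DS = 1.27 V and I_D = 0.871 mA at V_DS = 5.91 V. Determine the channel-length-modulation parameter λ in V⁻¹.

λ = 0.0409 V⁻¹

With V_GS fixed, I_D ∝ (1 + λ V_DS) in saturation, so I_D2/I_D1 = (1 + λ V_DS2)/(1 + λ V_DS1).
0.871/0.738 = 1.18 = (1 + 5.91 λ)/(1 + 1.27 λ).
Solving: λ (I_D1 V_DS2 − I_D2 V_DS1) = I_D2 − I_D1, so λ = (0.871 − 0.738) / (0.738 × 5.91 − 0.871 × 1.27) = 0.133 / 3.26 = 0.0409 V⁻¹.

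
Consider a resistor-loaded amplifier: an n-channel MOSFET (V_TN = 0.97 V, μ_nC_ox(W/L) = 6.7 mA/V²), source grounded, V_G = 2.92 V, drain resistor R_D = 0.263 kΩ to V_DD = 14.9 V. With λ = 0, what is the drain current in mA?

V_GS = V_G = 2.92 V, so V_ov = 2.92 − 0.97 = 1.95 V.
Assume saturation: I_D = ½ k_n V_ov² = 0.5 × 6.7 × 1.95² = 12.7 mA, giving V_DS = V_DD − I_D R_D = 14.9 − 12.7 × 0.263 = 11.5 V.
V_DS = 11.5 V ≥ V_ov = 1.95 V, confirming saturation.

I_D = 12.7 mA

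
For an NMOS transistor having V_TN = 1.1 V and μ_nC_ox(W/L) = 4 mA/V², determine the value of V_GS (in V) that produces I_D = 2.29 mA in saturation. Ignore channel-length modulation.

In saturation I_D = ½ k_n (V_GS − V_TN)², so V_GS − V_TN = √(2 I_D / k_n) = √(2 × 2.29 / 4) = 1.07 V.
V_GS = 1.1 + 1.07 = 2.17 V.

V_GS = 2.17 V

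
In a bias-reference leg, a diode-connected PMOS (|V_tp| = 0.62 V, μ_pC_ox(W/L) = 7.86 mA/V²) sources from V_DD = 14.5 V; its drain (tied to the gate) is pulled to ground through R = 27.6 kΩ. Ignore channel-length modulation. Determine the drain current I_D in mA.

With gate tied to drain, V_SG = V_SD ≥ V_SG − |V_tp|, so the device is in saturation.
KCL at the drain: ½ k_p (V_SG − |V_tp|)² = (V_DD − V_SG)/R.
Let x = V_SG − 0.62. Then 108 x² + x − 13.88 = 0, giving x = 0.353 V (positive root), so V_SG = 0.973 V.
I_D = (V_DD − V_SG)/R = (14.5 − 0.973) / 27.6 = 0.49 mA.

I_D = 0.490 mA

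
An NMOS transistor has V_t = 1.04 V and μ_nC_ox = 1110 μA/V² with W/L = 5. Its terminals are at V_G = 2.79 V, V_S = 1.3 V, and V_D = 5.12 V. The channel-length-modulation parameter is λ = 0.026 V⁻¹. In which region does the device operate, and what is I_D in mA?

V_GS = V_G − V_S = 2.79 − 1.3 = 1.49 V; V_DS = V_D − V_S = 5.12 − 1.3 = 3.82 V.
k_n = μ_nC_ox · (W/L) = 5.55 mA/V².
V_ov = V_GS − V_t = 1.49 − 1.04 = 0.45 V.
Since V_DS = 3.82 V ≥ V_ov = 0.45 V, the device is in saturation.
I_D = ½ k_n V_ov² (1 + λ V_DS) = 0.5 × 5.55 × 0.45² × (1 + 0.026 × 3.82) = 0.618 mA.

Saturation; I_D = 0.618 mA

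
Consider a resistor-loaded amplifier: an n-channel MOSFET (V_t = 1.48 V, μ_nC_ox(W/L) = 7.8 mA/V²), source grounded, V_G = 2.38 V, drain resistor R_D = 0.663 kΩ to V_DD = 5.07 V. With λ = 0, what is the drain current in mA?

I_D = 3.16 mA

V_GS = V_G = 2.38 V, so V_ov = 2.38 − 1.48 = 0.9 V.
Assume saturation: I_D = ½ k_n V_ov² = 0.5 × 7.8 × 0.9² = 3.16 mA, giving V_DS = V_DD − I_D R_D = 5.07 − 3.16 × 0.663 = 2.98 V.
V_DS = 2.98 V ≥ V_ov = 0.9 V, confirming saturation.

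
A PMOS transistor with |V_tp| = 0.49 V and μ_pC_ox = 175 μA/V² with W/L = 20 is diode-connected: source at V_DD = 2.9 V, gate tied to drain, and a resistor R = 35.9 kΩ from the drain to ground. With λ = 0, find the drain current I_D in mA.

I_D = 0.0619 mA

With gate tied to drain, V_SG = V_SD ≥ V_SG − |V_tp|, so the device is in saturation.
k_p = μ_pC_ox · (W/L) = 3.5 mA/V².
KCL at the drain: ½ k_p (V_SG − |V_tp|)² = (V_DD − V_SG)/R.
Let x = V_SG − 0.49. Then 62.8 x² + x − 2.41 = 0, giving x = 0.188 V (positive root), so V_SG = 0.678 V.
I_D = (V_DD − V_SG)/R = (2.9 − 0.678) / 35.9 = 0.0619 mA.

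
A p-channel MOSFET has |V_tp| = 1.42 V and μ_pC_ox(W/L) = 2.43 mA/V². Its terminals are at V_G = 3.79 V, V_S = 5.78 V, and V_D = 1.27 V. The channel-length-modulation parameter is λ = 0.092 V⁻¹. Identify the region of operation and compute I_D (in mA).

V_SG = V_S − V_G = 5.78 − 3.79 = 1.99 V; V_SD = V_S − V_D = 5.78 − 1.27 = 4.51 V.
V_ov = V_SG − |V_tp| = 1.99 − 1.42 = 0.57 V.
Since V_SD = 4.51 V ≥ V_ov = 0.57 V, the device is in saturation.
I_D = ½ k_p V_ov² (1 + λ V_SD) = 0.5 × 2.43 × 0.57² × (1 + 0.092 × 4.51) = 0.559 mA.

Saturation; I_D = 0.559 mA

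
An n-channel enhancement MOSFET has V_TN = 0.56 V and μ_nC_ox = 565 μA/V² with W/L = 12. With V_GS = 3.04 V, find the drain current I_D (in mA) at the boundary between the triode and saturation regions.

I_D = 20.8 mA

At the boundary V_DS = V_ov = V_GS − V_TN = 3.04 − 0.56 = 2.48 V.
k_n = μ_nC_ox · (W/L) = 6.78 mA/V².
I_D = ½ k_n V_ov² = 0.5 × 6.78 × 2.48² = 20.8 mA.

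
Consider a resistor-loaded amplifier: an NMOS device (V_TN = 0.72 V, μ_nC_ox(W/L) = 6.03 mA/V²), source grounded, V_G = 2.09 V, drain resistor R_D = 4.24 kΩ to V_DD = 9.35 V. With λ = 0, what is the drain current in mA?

V_GS = V_G = 2.09 V, so V_ov = 2.09 − 0.72 = 1.37 V.
Assume saturation: I_D = ½ k_n V_ov² = 0.5 × 6.03 × 1.37² = 5.66 mA, giving V_DS = V_DD − I_D R_D = 9.35 − 5.66 × 4.24 = -14.6 V.
But -14.6 V < V_ov = 1.37 V, so the device is actually in triode.
In triode I_D = k_n[V_ov V_DS − ½ V_DS²] and I_D = (V_DD − V_DS)/R_D. Equating: 12.8 V_DS² − 36.03 V_DS + 9.35 = 0, giving V_DS = 0.289 V (the root below V_ov).
I_D = (9.35 − 0.289) / 4.24 = 2.14 mA.

I_D = 2.14 mA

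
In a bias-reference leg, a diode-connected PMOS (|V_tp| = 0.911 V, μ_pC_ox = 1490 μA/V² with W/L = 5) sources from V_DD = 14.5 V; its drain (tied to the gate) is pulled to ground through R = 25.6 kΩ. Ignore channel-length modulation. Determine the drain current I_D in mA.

I_D = 0.516 mA

With gate tied to drain, V_SG = V_SD ≥ V_SG − |V_tp|, so the device is in saturation.
k_p = μ_pC_ox · (W/L) = 7.45 mA/V².
KCL at the drain: ½ k_p (V_SG − |V_tp|)² = (V_DD − V_SG)/R.
Let x = V_SG − 0.911. Then 95.4 x² + x − 13.59 = 0, giving x = 0.372 V (positive root), so V_SG = 1.28 V.
I_D = (V_DD − V_SG)/R = (14.5 − 1.28) / 25.6 = 0.516 mA.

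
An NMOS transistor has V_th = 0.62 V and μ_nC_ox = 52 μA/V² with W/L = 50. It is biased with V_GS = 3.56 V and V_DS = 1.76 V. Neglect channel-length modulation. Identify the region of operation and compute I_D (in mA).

Triode; I_D = 9.43 mA

k_n = μ_nC_ox · (W/L) = 2.6 mA/V².
V_ov = V_GS − V_th = 3.56 − 0.62 = 2.94 V.
Since V_DS = 1.76 V < V_ov = 2.94 V, the device is in the triode region.
I_D = k_n [V_ov · V_DS − ½ V_DS²] = 2.6 × [2.94 × 1.76 − 0.5 × 1.76²] = 9.43 mA.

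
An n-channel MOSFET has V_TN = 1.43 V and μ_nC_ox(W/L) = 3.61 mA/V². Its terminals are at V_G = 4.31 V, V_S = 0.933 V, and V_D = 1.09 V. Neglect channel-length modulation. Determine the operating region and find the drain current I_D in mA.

V_GS = V_G − V_S = 4.31 − 0.933 = 3.38 V; V_DS = V_D − V_S = 1.09 − 0.933 = 0.157 V.
V_ov = V_GS − V_TN = 3.38 − 1.43 = 1.95 V.
Since V_DS = 0.157 V < V_ov = 1.95 V, the device is in the triode region.
I_D = k_n [V_ov · V_DS − ½ V_DS²] = 3.61 × [1.95 × 0.157 − 0.5 × 0.157²] = 1.06 mA.

Triode; I_D = 1.06 mA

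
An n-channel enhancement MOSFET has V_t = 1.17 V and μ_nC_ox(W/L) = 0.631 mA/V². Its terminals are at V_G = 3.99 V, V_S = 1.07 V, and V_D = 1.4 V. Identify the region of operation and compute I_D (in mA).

Triode; I_D = 0.330 mA

V_GS = V_G − V_S = 3.99 − 1.07 = 2.92 V; V_DS = V_D − V_S = 1.4 − 1.07 = 0.33 V.
V_ov = V_GS − V_t = 2.92 − 1.17 = 1.75 V.
Since V_DS = 0.33 V < V_ov = 1.75 V, the device is in the triode region.
I_D = k_n [V_ov · V_DS − ½ V_DS²] = 0.631 × [1.75 × 0.33 − 0.5 × 0.33²] = 0.33 mA.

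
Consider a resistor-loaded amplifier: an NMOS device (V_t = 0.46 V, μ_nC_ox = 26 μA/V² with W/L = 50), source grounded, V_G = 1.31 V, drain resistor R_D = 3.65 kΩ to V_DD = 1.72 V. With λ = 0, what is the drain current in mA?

V_GS = V_G = 1.31 V, so V_ov = 1.31 − 0.46 = 0.85 V.
k_n = μ_nC_ox · (W/L) = 1.3 mA/V².
Assume saturation: I_D = ½ k_n V_ov² = 0.5 × 1.3 × 0.85² = 0.47 mA, giving V_DS = V_DD − I_D R_D = 1.72 − 0.47 × 3.65 = 0.00587 V.
But 0.00587 V < V_ov = 0.85 V, so the device is actually in triode.
In triode I_D = k_n[V_ov V_DS − ½ V_DS²] and I_D = (V_DD − V_DS)/R_D. Equating: 2.37 V_DS² − 5.033 V_DS + 1.72 = 0, giving V_DS = 0.428 V (the root below V_ov).
I_D = (1.72 − 0.428) / 3.65 = 0.354 mA.

I_D = 0.354 mA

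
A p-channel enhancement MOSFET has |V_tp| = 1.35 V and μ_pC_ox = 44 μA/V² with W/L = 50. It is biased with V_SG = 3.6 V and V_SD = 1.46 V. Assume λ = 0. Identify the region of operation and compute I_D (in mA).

k_p = μ_pC_ox · (W/L) = 2.2 mA/V².
V_ov = V_SG − |V_tp| = 3.6 − 1.35 = 2.25 V.
Since V_SD = 1.46 V < V_ov = 2.25 V, the device is in the triode region.
I_D = k_p [V_ov · V_SD − ½ V_SD²] = 2.2 × [2.25 × 1.46 − 0.5 × 1.46²] = 4.88 mA.

Triode; I_D = 4.88 mA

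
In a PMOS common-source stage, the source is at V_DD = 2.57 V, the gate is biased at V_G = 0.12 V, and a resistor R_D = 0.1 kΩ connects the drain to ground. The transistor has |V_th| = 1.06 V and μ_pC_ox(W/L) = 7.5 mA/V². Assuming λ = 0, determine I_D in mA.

I_D = 7.25 mA

V_SG = V_DD − V_G = 2.57 − 0.12 = 2.45 V, so V_ov = 2.45 − 1.06 = 1.39 V.
Assume saturation: I_D = ½ k_p V_ov² = 0.5 × 7.5 × 1.39² = 7.25 mA, giving V_SD = V_DD − I_D R_D = 2.57 − 7.25 × 0.1 = 1.85 V.
V_SD = 1.85 V ≥ V_ov = 1.39 V, confirming saturation.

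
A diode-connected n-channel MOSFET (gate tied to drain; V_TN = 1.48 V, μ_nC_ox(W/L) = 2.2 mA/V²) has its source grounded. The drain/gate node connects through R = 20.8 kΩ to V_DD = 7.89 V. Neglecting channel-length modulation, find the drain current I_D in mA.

I_D = 0.284 mA

With gate tied to drain, V_GS = V_DS ≥ V_GS − V_TN, so the device is in saturation.
KCL at the drain: ½ k_n (V_GS − V_TN)² = (V_DD − V_GS)/R.
Let x = V_GS − 1.48. Then 22.9 x² + x − 6.41 = 0, giving x = 0.508 V (positive root), so V_GS = 1.99 V.
I_D = (V_DD − V_GS)/R = (7.89 − 1.99) / 20.8 = 0.284 mA.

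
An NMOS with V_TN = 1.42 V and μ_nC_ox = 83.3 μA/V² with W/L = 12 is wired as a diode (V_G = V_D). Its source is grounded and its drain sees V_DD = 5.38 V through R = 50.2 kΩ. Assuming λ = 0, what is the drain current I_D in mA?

I_D = 0.0714 mA

With gate tied to drain, V_GS = V_DS ≥ V_GS − V_TN, so the device is in saturation.
k_n = μ_nC_ox · (W/L) = 0.9996 mA/V².
KCL at the drain: ½ k_n (V_GS − V_TN)² = (V_DD − V_GS)/R.
Let x = V_GS − 1.42. Then 25.1 x² + x − 3.96 = 0, giving x = 0.378 V (positive root), so V_GS = 1.8 V.
I_D = (V_DD − V_GS)/R = (5.38 − 1.8) / 50.2 = 0.0714 mA.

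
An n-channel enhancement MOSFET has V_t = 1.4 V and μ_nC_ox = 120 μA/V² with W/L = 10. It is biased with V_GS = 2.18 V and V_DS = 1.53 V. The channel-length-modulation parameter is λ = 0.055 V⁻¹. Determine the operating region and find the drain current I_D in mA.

k_n = μ_nC_ox · (W/L) = 1.2 mA/V².
V_ov = V_GS − V_t = 2.18 − 1.4 = 0.78 V.
Since V_DS = 1.53 V ≥ V_ov = 0.78 V, the device is in saturation.
I_D = ½ k_n V_ov² (1 + λ V_DS) = 0.5 × 1.2 × 0.78² × (1 + 0.055 × 1.53) = 0.396 mA.

Saturation; I_D = 0.396 mA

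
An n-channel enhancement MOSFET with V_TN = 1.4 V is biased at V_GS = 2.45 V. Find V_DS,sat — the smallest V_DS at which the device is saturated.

V_DS,sat = 1.05 V

The boundary between triode and saturation is V_DS = V_GS − V_TN = V_ov.
V_ov = 2.45 − 1.4 = 1.05 V.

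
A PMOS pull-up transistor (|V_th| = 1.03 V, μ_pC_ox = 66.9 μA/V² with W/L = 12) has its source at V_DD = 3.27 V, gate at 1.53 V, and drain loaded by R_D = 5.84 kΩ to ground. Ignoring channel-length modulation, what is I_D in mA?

V_SG = V_DD − V_G = 3.27 − 1.53 = 1.74 V, so V_ov = 1.74 − 1.03 = 0.71 V.
k_p = μ_pC_ox · (W/L) = 0.8028 mA/V².
Assume saturation: I_D = ½ k_p V_ov² = 0.5 × 0.8028 × 0.71² = 0.202 mA, giving V_SD = V_DD − I_D R_D = 3.27 − 0.202 × 5.84 = 2.09 V.
V_SD = 2.09 V ≥ V_ov = 0.71 V, confirming saturation.

I_D = 0.202 mA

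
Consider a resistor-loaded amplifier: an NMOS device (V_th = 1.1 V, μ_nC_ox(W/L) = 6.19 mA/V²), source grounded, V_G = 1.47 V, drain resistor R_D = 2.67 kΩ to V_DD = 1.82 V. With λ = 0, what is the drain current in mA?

V_GS = V_G = 1.47 V, so V_ov = 1.47 − 1.1 = 0.37 V.
Assume saturation: I_D = ½ k_n V_ov² = 0.5 × 6.19 × 0.37² = 0.424 mA, giving V_DS = V_DD − I_D R_D = 1.82 − 0.424 × 2.67 = 0.689 V.
V_DS = 0.689 V ≥ V_ov = 0.37 V, confirming saturation.

I_D = 0.424 mA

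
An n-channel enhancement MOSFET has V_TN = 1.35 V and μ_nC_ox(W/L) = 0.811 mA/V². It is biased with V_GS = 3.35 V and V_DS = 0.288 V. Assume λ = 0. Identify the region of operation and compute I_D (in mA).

Triode; I_D = 0.434 mA

V_ov = V_GS − V_TN = 3.35 − 1.35 = 2 V.
Since V_DS = 0.288 V < V_ov = 2 V, the device is in the triode region.
I_D = k_n [V_ov · V_DS − ½ V_DS²] = 0.811 × [2 × 0.288 − 0.5 × 0.288²] = 0.434 mA.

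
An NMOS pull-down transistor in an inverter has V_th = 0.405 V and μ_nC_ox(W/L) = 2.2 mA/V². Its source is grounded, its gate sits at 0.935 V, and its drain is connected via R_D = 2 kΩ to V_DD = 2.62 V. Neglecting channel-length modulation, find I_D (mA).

V_GS = V_G = 0.935 V, so V_ov = 0.935 − 0.405 = 0.53 V.
Assume saturation: I_D = ½ k_n V_ov² = 0.5 × 2.2 × 0.53² = 0.309 mA, giving V_DS = V_DD − I_D R_D = 2.62 − 0.309 × 2 = 2 V.
V_DS = 2 V ≥ V_ov = 0.53 V, confirming saturation.

I_D = 0.309 mA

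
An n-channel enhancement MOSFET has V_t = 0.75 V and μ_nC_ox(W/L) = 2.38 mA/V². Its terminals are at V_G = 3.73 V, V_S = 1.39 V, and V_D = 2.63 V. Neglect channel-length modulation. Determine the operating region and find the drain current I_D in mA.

Triode; I_D = 2.86 mA

V_GS = V_G − V_S = 3.73 − 1.39 = 2.34 V; V_DS = V_D − V_S = 2.63 − 1.39 = 1.24 V.
V_ov = V_GS − V_t = 2.34 − 0.75 = 1.59 V.
Since V_DS = 1.24 V < V_ov = 1.59 V, the device is in the triode region.
I_D = k_n [V_ov · V_DS − ½ V_DS²] = 2.38 × [1.59 × 1.24 − 0.5 × 1.24²] = 2.86 mA.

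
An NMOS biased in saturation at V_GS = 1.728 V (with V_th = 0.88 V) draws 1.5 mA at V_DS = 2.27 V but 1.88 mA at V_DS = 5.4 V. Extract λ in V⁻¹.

λ = 0.0992 V⁻¹

With V_GS fixed, I_D ∝ (1 + λ V_DS) in saturation, so I_D2/I_D1 = (1 + λ V_DS2)/(1 + λ V_DS1).
1.88/1.5 = 1.253 = (1 + 5.4 λ)/(1 + 2.27 λ).
Solving: λ (I_D1 V_DS2 − I_D2 V_DS1) = I_D2 − I_D1, so λ = (1.88 − 1.5) / (1.5 × 5.4 − 1.88 × 2.27) = 0.38 / 3.83 = 0.0992 V⁻¹.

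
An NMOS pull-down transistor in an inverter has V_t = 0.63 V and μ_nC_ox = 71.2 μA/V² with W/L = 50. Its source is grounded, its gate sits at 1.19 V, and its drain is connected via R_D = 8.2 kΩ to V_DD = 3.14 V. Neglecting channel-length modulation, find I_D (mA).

I_D = 0.356 mA

V_GS = V_G = 1.19 V, so V_ov = 1.19 − 0.63 = 0.56 V.
k_n = μ_nC_ox · (W/L) = 3.56 mA/V².
Assume saturation: I_D = ½ k_n V_ov² = 0.5 × 3.56 × 0.56² = 0.558 mA, giving V_DS = V_DD − I_D R_D = 3.14 − 0.558 × 8.2 = -1.44 V.
But -1.44 V < V_ov = 0.56 V, so the device is actually in triode.
In triode I_D = k_n[V_ov V_DS − ½ V_DS²] and I_D = (V_DD − V_DS)/R_D. Equating: 14.6 V_DS² − 17.35 V_DS + 3.14 = 0, giving V_DS = 0.223 V (the root below V_ov).
I_D = (3.14 − 0.223) / 8.2 = 0.356 mA.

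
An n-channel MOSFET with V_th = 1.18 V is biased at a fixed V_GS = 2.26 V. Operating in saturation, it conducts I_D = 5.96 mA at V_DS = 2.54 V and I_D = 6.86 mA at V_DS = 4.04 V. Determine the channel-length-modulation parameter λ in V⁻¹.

λ = 0.135 V⁻¹

With V_GS fixed, I_D ∝ (1 + λ V_DS) in saturation, so I_D2/I_D1 = (1 + λ V_DS2)/(1 + λ V_DS1).
6.86/5.96 = 1.151 = (1 + 4.04 λ)/(1 + 2.54 λ).
Solving: λ (I_D1 V_DS2 − I_D2 V_DS1) = I_D2 − I_D1, so λ = (6.86 − 5.96) / (5.96 × 4.04 − 6.86 × 2.54) = 0.9 / 6.65 = 0.135 V⁻¹.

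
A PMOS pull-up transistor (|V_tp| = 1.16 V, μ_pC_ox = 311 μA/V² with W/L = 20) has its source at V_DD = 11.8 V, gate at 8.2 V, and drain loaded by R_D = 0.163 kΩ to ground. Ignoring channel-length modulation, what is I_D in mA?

I_D = 18.5 mA

V_SG = V_DD − V_G = 11.8 − 8.2 = 3.6 V, so V_ov = 3.6 − 1.16 = 2.44 V.
k_p = μ_pC_ox · (W/L) = 6.22 mA/V².
Assume saturation: I_D = ½ k_p V_ov² = 0.5 × 6.22 × 2.44² = 18.5 mA, giving V_SD = V_DD − I_D R_D = 11.8 − 18.5 × 0.163 = 8.78 V.
V_SD = 8.78 V ≥ V_ov = 2.44 V, confirming saturation.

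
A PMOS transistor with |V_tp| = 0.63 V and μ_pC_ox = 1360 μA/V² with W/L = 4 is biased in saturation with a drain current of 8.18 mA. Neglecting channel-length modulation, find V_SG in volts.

k_p = μ_pC_ox · (W/L) = 5.44 mA/V².
In saturation I_D = ½ k_p (V_SG − |V_tp|)², so V_SG − |V_tp| = √(2 I_D / k_p) = √(2 × 8.18 / 5.44) = 1.73 V.
V_SG = 0.63 + 1.73 = 2.36 V.

V_SG = 2.36 V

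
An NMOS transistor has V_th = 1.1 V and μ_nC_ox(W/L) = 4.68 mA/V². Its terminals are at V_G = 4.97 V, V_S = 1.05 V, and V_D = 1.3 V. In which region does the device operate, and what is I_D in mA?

V_GS = V_G − V_S = 4.97 − 1.05 = 3.92 V; V_DS = V_D − V_S = 1.3 − 1.05 = 0.25 V.
V_ov = V_GS − V_th = 3.92 − 1.1 = 2.82 V.
Since V_DS = 0.25 V < V_ov = 2.82 V, the device is in the triode region.
I_D = k_n [V_ov · V_DS − ½ V_DS²] = 4.68 × [2.82 × 0.25 − 0.5 × 0.25²] = 3.15 mA.

Triode; I_D = 3.15 mA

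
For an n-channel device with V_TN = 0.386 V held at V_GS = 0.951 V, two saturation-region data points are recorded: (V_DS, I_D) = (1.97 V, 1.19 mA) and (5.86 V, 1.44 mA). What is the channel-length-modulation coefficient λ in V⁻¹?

λ = 0.0604 V⁻¹

With V_GS fixed, I_D ∝ (1 + λ V_DS) in saturation, so I_D2/I_D1 = (1 + λ V_DS2)/(1 + λ V_DS1).
1.44/1.19 = 1.21 = (1 + 5.86 λ)/(1 + 1.97 λ).
Solving: λ (I_D1 V_DS2 − I_D2 V_DS1) = I_D2 − I_D1, so λ = (1.44 − 1.19) / (1.19 × 5.86 − 1.44 × 1.97) = 0.25 / 4.14 = 0.0604 V⁻¹.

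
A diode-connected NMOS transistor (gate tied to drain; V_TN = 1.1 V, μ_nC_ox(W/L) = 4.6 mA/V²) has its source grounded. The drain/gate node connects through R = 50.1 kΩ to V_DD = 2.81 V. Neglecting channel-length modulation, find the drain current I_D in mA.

With gate tied to drain, V_GS = V_DS ≥ V_GS − V_TN, so the device is in saturation.
KCL at the drain: ½ k_n (V_GS − V_TN)² = (V_DD − V_GS)/R.
Let x = V_GS − 1.1. Then 115 x² + x − 1.71 = 0, giving x = 0.118 V (positive root), so V_GS = 1.22 V.
I_D = (V_DD − V_GS)/R = (2.81 − 1.22) / 50.1 = 0.0318 mA.

I_D = 0.0318 mA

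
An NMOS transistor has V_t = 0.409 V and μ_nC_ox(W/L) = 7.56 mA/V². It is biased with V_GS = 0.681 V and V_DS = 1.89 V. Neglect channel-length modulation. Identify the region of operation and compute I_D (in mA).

V_ov = V_GS − V_t = 0.681 − 0.409 = 0.272 V.
Since V_DS = 1.89 V ≥ V_ov = 0.272 V, the device is in saturation.
I_D = ½ k_n V_ov² = 0.5 × 7.56 × 0.272² = 0.28 mA.

Saturation; I_D = 0.280 mA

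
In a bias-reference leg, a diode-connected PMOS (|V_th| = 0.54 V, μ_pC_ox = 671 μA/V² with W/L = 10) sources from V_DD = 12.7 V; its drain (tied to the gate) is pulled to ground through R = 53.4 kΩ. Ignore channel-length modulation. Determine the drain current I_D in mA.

I_D = 0.223 mA

With gate tied to drain, V_SG = V_SD ≥ V_SG − |V_th|, so the device is in saturation.
k_p = μ_pC_ox · (W/L) = 6.71 mA/V².
KCL at the drain: ½ k_p (V_SG − |V_th|)² = (V_DD − V_SG)/R.
Let x = V_SG − 0.54. Then 179 x² + x − 12.16 = 0, giving x = 0.258 V (positive root), so V_SG = 0.798 V.
I_D = (V_DD − V_SG)/R = (12.7 − 0.798) / 53.4 = 0.223 mA.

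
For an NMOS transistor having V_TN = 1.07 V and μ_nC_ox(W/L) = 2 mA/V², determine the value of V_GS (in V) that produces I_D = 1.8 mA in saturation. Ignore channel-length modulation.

In saturation I_D = ½ k_n (V_GS − V_TN)², so V_GS − V_TN = √(2 I_D / k_n) = √(2 × 1.8 / 2) = 1.34 V.
V_GS = 1.07 + 1.34 = 2.41 V.

V_GS = 2.41 V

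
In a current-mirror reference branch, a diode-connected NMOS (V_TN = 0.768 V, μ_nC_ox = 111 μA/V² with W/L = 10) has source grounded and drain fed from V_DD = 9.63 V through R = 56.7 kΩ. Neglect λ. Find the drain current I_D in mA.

With gate tied to drain, V_GS = V_DS ≥ V_GS − V_TN, so the device is in saturation.
k_n = μ_nC_ox · (W/L) = 1.11 mA/V².
KCL at the drain: ½ k_n (V_GS − V_TN)² = (V_DD − V_GS)/R.
Let x = V_GS − 0.768. Then 31.5 x² + x − 8.862 = 0, giving x = 0.515 V (positive root), so V_GS = 1.28 V.
I_D = (V_DD − V_GS)/R = (9.63 − 1.28) / 56.7 = 0.147 mA.

I_D = 0.147 mA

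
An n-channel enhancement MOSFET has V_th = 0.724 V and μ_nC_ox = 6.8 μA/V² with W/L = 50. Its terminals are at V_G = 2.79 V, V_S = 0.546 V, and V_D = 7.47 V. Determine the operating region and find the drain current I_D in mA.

V_GS = V_G − V_S = 2.79 − 0.546 = 2.24 V; V_DS = V_D − V_S = 7.47 − 0.546 = 6.92 V.
k_n = μ_nC_ox · (W/L) = 0.34 mA/V².
V_ov = V_GS − V_th = 2.24 − 0.724 = 1.52 V.
Since V_DS = 6.92 V ≥ V_ov = 1.52 V, the device is in saturation.
I_D = ½ k_n V_ov² = 0.5 × 0.34 × 1.52² = 0.393 mA.

Saturation; I_D = 0.393 mA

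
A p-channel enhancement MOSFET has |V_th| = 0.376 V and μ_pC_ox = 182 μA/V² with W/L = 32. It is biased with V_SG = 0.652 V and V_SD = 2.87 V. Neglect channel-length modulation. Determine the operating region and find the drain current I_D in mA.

k_p = μ_pC_ox · (W/L) = 5.824 mA/V².
V_ov = V_SG − |V_th| = 0.652 − 0.376 = 0.276 V.
Since V_SD = 2.87 V ≥ V_ov = 0.276 V, the device is in saturation.
I_D = ½ k_p V_ov² = 0.5 × 5.824 × 0.276² = 0.222 mA.

Saturation; I_D = 0.222 mA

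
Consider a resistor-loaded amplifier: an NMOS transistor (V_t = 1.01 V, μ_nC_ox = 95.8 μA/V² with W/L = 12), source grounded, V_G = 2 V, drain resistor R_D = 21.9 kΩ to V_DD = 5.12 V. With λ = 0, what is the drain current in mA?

V_GS = V_G = 2 V, so V_ov = 2 − 1.01 = 0.99 V.
k_n = μ_nC_ox · (W/L) = 1.15 mA/V².
Assume saturation: I_D = ½ k_n V_ov² = 0.5 × 1.15 × 0.99² = 0.563 mA, giving V_DS = V_DD − I_D R_D = 5.12 − 0.563 × 21.9 = -7.22 V.
But -7.22 V < V_ov = 0.99 V, so the device is actually in triode.
In triode I_D = k_n[V_ov V_DS − ½ V_DS²] and I_D = (V_DD − V_DS)/R_D. Equating: 12.6 V_DS² − 25.92 V_DS + 5.12 = 0, giving V_DS = 0.221 V (the root below V_ov).
I_D = (5.12 − 0.221) / 21.9 = 0.224 mA.

I_D = 0.224 mA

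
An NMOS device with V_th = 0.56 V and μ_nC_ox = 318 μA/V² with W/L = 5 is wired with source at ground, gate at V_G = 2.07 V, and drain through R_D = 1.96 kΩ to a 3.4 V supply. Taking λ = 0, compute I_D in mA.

V_GS = V_G = 2.07 V, so V_ov = 2.07 − 0.56 = 1.51 V.
k_n = μ_nC_ox · (W/L) = 1.59 mA/V².
Assume saturation: I_D = ½ k_n V_ov² = 0.5 × 1.59 × 1.51² = 1.81 mA, giving V_DS = V_DD − I_D R_D = 3.4 − 1.81 × 1.96 = -0.153 V.
But -0.153 V < V_ov = 1.51 V, so the device is actually in triode.
In triode I_D = k_n[V_ov V_DS − ½ V_DS²] and I_D = (V_DD − V_DS)/R_D. Equating: 1.56 V_DS² − 5.706 V_DS + 3.4 = 0, giving V_DS = 0.749 V (the root below V_ov).
I_D = (3.4 − 0.749) / 1.96 = 1.35 mA.

I_D = 1.35 mA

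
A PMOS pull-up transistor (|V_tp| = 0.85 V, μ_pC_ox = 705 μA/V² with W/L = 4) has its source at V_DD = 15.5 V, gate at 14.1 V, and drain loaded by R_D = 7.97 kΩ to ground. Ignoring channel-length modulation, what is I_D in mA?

V_SG = V_DD − V_G = 15.5 − 14.1 = 1.4 V, so V_ov = 1.4 − 0.85 = 0.55 V.
k_p = μ_pC_ox · (W/L) = 2.82 mA/V².
Assume saturation: I_D = ½ k_p V_ov² = 0.5 × 2.82 × 0.55² = 0.427 mA, giving V_SD = V_DD − I_D R_D = 15.5 − 0.427 × 7.97 = 12.1 V.
V_SD = 12.1 V ≥ V_ov = 0.55 V, confirming saturation.

I_D = 0.427 mA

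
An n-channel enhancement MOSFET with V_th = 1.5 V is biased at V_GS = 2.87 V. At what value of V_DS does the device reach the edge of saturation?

The boundary between triode and saturation is V_DS = V_GS − V_th = V_ov.
V_ov = 2.87 − 1.5 = 1.37 V.

V_DS,sat = 1.37 V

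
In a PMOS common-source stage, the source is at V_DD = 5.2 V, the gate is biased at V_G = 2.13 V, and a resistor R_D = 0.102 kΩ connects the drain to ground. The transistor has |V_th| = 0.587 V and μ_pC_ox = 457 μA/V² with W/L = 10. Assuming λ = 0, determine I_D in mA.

I_D = 14.1 mA

V_SG = V_DD − V_G = 5.2 − 2.13 = 3.07 V, so V_ov = 3.07 − 0.587 = 2.48 V.
k_p = μ_pC_ox · (W/L) = 4.57 mA/V².
Assume saturation: I_D = ½ k_p V_ov² = 0.5 × 4.57 × 2.48² = 14.1 mA, giving V_SD = V_DD − I_D R_D = 5.2 − 14.1 × 0.102 = 3.76 V.
V_SD = 3.76 V ≥ V_ov = 2.48 V, confirming saturation.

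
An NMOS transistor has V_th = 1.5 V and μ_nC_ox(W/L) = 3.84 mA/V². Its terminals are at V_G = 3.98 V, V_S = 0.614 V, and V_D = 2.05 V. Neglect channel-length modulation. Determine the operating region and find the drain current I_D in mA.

Triode; I_D = 6.33 mA

V_GS = V_G − V_S = 3.98 − 0.614 = 3.37 V; V_DS = V_D − V_S = 2.05 − 0.614 = 1.44 V.
V_ov = V_GS − V_th = 3.37 − 1.5 = 1.87 V.
Since V_DS = 1.44 V < V_ov = 1.87 V, the device is in the triode region.
I_D = k_n [V_ov · V_DS − ½ V_DS²] = 3.84 × [1.87 × 1.44 − 0.5 × 1.44²] = 6.33 mA.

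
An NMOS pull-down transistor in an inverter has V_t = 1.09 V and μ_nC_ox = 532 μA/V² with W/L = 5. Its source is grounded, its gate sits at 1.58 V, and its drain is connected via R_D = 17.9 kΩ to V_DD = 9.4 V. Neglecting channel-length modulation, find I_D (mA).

I_D = 0.319 mA

V_GS = V_G = 1.58 V, so V_ov = 1.58 − 1.09 = 0.49 V.
k_n = μ_nC_ox · (W/L) = 2.66 mA/V².
Assume saturation: I_D = ½ k_n V_ov² = 0.5 × 2.66 × 0.49² = 0.319 mA, giving V_DS = V_DD − I_D R_D = 9.4 − 0.319 × 17.9 = 3.68 V.
V_DS = 3.68 V ≥ V_ov = 0.49 V, confirming saturation.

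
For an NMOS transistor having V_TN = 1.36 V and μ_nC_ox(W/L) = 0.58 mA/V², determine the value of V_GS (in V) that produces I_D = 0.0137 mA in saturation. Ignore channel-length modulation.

V_GS = 1.58 V

In saturation I_D = ½ k_n (V_GS − V_TN)², so V_GS − V_TN = √(2 I_D / k_n) = √(2 × 0.0137 / 0.58) = 0.217 V.
V_GS = 1.36 + 0.217 = 1.58 V.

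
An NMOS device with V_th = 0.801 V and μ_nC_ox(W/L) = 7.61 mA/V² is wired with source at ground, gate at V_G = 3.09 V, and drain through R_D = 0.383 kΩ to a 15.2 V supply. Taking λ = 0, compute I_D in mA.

V_GS = V_G = 3.09 V, so V_ov = 3.09 − 0.801 = 2.29 V.
Assume saturation: I_D = ½ k_n V_ov² = 0.5 × 7.61 × 2.29² = 19.9 mA, giving V_DS = V_DD − I_D R_D = 15.2 − 19.9 × 0.383 = 7.56 V.
V_DS = 7.56 V ≥ V_ov = 2.29 V, confirming saturation.

I_D = 19.9 mA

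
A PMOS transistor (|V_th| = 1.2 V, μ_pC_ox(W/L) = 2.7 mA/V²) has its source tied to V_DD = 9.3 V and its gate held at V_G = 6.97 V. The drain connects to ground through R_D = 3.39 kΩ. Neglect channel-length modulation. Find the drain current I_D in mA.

V_SG = V_DD − V_G = 9.3 − 6.97 = 2.33 V, so V_ov = 2.33 − 1.2 = 1.13 V.
Assume saturation: I_D = ½ k_p V_ov² = 0.5 × 2.7 × 1.13² = 1.72 mA, giving V_SD = V_DD − I_D R_D = 9.3 − 1.72 × 3.39 = 3.46 V.
V_SD = 3.46 V ≥ V_ov = 1.13 V, confirming saturation.

I_D = 1.72 mA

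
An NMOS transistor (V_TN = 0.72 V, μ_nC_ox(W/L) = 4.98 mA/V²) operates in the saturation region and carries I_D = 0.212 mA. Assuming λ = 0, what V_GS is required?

In saturation I_D = ½ k_n (V_GS − V_TN)², so V_GS − V_TN = √(2 I_D / k_n) = √(2 × 0.212 / 4.98) = 0.292 V.
V_GS = 0.72 + 0.292 = 1.01 V.

V_GS = 1.01 V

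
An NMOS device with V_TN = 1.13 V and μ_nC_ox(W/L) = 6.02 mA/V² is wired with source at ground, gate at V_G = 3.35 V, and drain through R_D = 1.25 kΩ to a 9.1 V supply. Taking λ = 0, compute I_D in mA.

I_D = 6.81 mA

V_GS = V_G = 3.35 V, so V_ov = 3.35 − 1.13 = 2.22 V.
Assume saturation: I_D = ½ k_n V_ov² = 0.5 × 6.02 × 2.22² = 14.8 mA, giving V_DS = V_DD − I_D R_D = 9.1 − 14.8 × 1.25 = -9.44 V.
But -9.44 V < V_ov = 2.22 V, so the device is actually in triode.
In triode I_D = k_n[V_ov V_DS − ½ V_DS²] and I_D = (V_DD − V_DS)/R_D. Equating: 3.76 V_DS² − 17.71 V_DS + 9.1 = 0, giving V_DS = 0.587 V (the root below V_ov).
I_D = (9.1 − 0.587) / 1.25 = 6.81 mA.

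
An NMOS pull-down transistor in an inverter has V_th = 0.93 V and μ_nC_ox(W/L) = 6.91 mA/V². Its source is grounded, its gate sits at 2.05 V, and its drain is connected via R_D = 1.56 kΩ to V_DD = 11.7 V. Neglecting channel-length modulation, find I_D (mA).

V_GS = V_G = 2.05 V, so V_ov = 2.05 − 0.93 = 1.12 V.
Assume saturation: I_D = ½ k_n V_ov² = 0.5 × 6.91 × 1.12² = 4.33 mA, giving V_DS = V_DD − I_D R_D = 11.7 − 4.33 × 1.56 = 4.94 V.
V_DS = 4.94 V ≥ V_ov = 1.12 V, confirming saturation.

I_D = 4.33 mA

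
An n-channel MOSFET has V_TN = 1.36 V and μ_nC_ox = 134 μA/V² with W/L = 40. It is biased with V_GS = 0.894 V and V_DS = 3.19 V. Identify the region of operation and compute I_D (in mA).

V_GS = 0.894 V < V_TN = 1.36 V, so the transistor is in cutoff.

Cutoff; I_D = 0 mA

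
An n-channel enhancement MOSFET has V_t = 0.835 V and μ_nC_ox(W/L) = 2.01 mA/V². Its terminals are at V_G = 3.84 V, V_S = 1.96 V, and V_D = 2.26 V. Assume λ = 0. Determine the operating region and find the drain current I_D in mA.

Triode; I_D = 0.540 mA

V_GS = V_G − V_S = 3.84 − 1.96 = 1.88 V; V_DS = V_D − V_S = 2.26 − 1.96 = 0.3 V.
V_ov = V_GS − V_t = 1.88 − 0.835 = 1.04 V.
Since V_DS = 0.3 V < V_ov = 1.04 V, the device is in the triode region.
I_D = k_n [V_ov · V_DS − ½ V_DS²] = 2.01 × [1.04 × 0.3 − 0.5 × 0.3²] = 0.54 mA.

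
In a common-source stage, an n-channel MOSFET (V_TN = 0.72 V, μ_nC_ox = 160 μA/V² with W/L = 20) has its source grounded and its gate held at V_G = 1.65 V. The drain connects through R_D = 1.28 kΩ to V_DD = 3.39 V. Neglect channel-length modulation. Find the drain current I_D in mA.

V_GS = V_G = 1.65 V, so V_ov = 1.65 − 0.72 = 0.93 V.
k_n = μ_nC_ox · (W/L) = 3.2 mA/V².
Assume saturation: I_D = ½ k_n V_ov² = 0.5 × 3.2 × 0.93² = 1.38 mA, giving V_DS = V_DD − I_D R_D = 3.39 − 1.38 × 1.28 = 1.62 V.
V_DS = 1.62 V ≥ V_ov = 0.93 V, confirming saturation.

I_D = 1.38 mA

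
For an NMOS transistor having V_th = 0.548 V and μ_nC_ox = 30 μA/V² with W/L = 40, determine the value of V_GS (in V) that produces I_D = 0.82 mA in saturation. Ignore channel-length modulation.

k_n = μ_nC_ox · (W/L) = 1.2 mA/V².
In saturation I_D = ½ k_n (V_GS − V_th)², so V_GS − V_th = √(2 I_D / k_n) = √(2 × 0.82 / 1.2) = 1.17 V.
V_GS = 0.548 + 1.17 = 1.72 V.

V_GS = 1.72 V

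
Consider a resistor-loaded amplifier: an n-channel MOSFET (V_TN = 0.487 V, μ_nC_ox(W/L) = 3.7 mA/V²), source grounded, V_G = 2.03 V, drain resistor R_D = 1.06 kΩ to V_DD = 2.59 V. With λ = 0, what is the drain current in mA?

V_GS = V_G = 2.03 V, so V_ov = 2.03 − 0.487 = 1.54 V.
Assume saturation: I_D = ½ k_n V_ov² = 0.5 × 3.7 × 1.54² = 4.4 mA, giving V_DS = V_DD − I_D R_D = 2.59 − 4.4 × 1.06 = -2.08 V.
But -2.08 V < V_ov = 1.54 V, so the device is actually in triode.
In triode I_D = k_n[V_ov V_DS − ½ V_DS²] and I_D = (V_DD − V_DS)/R_D. Equating: 1.96 V_DS² − 7.052 V_DS + 2.59 = 0, giving V_DS = 0.415 V (the root below V_ov).
I_D = (2.59 − 0.415) / 1.06 = 2.05 mA.

I_D = 2.05 mA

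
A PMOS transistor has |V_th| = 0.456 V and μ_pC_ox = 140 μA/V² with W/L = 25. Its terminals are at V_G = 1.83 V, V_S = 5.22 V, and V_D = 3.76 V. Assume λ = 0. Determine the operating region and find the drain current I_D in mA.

Triode; I_D = 11.3 mA

V_SG = V_S − V_G = 5.22 − 1.83 = 3.39 V; V_SD = V_S − V_D = 5.22 − 3.76 = 1.46 V.
k_p = μ_pC_ox · (W/L) = 3.5 mA/V².
V_ov = V_SG − |V_th| = 3.39 − 0.456 = 2.93 V.
Since V_SD = 1.46 V < V_ov = 2.93 V, the device is in the triode region.
I_D = k_p [V_ov · V_SD − ½ V_SD²] = 3.5 × [2.93 × 1.46 − 0.5 × 1.46²] = 11.3 mA.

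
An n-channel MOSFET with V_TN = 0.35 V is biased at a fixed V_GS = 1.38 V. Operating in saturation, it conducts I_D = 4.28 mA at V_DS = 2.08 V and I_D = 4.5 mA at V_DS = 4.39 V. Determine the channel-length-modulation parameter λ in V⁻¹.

With V_GS fixed, I_D ∝ (1 + λ V_DS) in saturation, so I_D2/I_D1 = (1 + λ V_DS2)/(1 + λ V_DS1).
4.5/4.28 = 1.051 = (1 + 4.39 λ)/(1 + 2.08 λ).
Solving: λ (I_D1 V_DS2 − I_D2 V_DS1) = I_D2 − I_D1, so λ = (4.5 − 4.28) / (4.28 × 4.39 − 4.5 × 2.08) = 0.22 / 9.43 = 0.0233 V⁻¹.

λ = 0.0233 V⁻¹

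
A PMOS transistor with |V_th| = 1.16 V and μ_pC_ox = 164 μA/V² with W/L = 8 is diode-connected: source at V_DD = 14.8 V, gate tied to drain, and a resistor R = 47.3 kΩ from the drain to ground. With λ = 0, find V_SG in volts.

V_SG = 1.81 V

With gate tied to drain, V_SG = V_SD ≥ V_SG − |V_th|, so the device is in saturation.
k_p = μ_pC_ox · (W/L) = 1.312 mA/V².
KCL at the drain: ½ k_p (V_SG − |V_th|)² = (V_DD − V_SG)/R.
Let x = V_SG − 1.16. Then 31 x² + x − 13.64 = 0, giving x = 0.647 V (positive root), so V_SG = 1.81 V.
I_D = (V_DD − V_SG)/R = (14.8 − 1.81) / 47.3 = 0.275 mA.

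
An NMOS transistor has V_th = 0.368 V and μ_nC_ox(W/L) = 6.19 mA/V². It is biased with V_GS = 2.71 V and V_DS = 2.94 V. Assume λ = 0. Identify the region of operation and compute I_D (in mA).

V_ov = V_GS − V_th = 2.71 − 0.368 = 2.34 V.
Since V_DS = 2.94 V ≥ V_ov = 2.34 V, the device is in saturation.
I_D = ½ k_n V_ov² = 0.5 × 6.19 × 2.34² = 17 mA.

Saturation; I_D = 17.0 mA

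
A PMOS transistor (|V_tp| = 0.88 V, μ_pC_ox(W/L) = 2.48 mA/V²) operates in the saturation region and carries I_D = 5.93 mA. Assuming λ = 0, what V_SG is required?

In saturation I_D = ½ k_p (V_SG − |V_tp|)², so V_SG − |V_tp| = √(2 I_D / k_p) = √(2 × 5.93 / 2.48) = 2.19 V.
V_SG = 0.88 + 2.19 = 3.07 V.

V_SG = 3.07 V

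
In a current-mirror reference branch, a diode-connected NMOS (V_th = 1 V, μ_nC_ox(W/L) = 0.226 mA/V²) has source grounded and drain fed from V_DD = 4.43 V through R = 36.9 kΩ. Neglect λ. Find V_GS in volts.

With gate tied to drain, V_GS = V_DS ≥ V_GS − V_th, so the device is in saturation.
KCL at the drain: ½ k_n (V_GS − V_th)² = (V_DD − V_GS)/R.
Let x = V_GS − 1. Then 4.17 x² + x − 3.43 = 0, giving x = 0.795 V (positive root), so V_GS = 1.79 V.
I_D = (V_DD − V_GS)/R = (4.43 − 1.79) / 36.9 = 0.0714 mA.

V_GS = 1.79 V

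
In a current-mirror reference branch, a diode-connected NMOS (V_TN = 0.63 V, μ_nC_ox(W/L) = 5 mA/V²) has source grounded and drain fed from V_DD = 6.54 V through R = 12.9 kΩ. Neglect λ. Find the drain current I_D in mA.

I_D = 0.426 mA

With gate tied to drain, V_GS = V_DS ≥ V_GS − V_TN, so the device is in saturation.
KCL at the drain: ½ k_n (V_GS − V_TN)² = (V_DD − V_GS)/R.
Let x = V_GS − 0.63. Then 32.2 x² + x − 5.91 = 0, giving x = 0.413 V (positive root), so V_GS = 1.04 V.
I_D = (V_DD − V_GS)/R = (6.54 − 1.04) / 12.9 = 0.426 mA.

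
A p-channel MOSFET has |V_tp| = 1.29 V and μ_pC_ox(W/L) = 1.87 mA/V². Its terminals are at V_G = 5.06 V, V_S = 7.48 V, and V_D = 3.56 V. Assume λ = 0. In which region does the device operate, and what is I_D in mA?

V_SG = V_S − V_G = 7.48 − 5.06 = 2.42 V; V_SD = V_S − V_D = 7.48 − 3.56 = 3.92 V.
V_ov = V_SG − |V_tp| = 2.42 − 1.29 = 1.13 V.
Since V_SD = 3.92 V ≥ V_ov = 1.13 V, the device is in saturation.
I_D = ½ k_p V_ov² = 0.5 × 1.87 × 1.13² = 1.19 mA.

Saturation; I_D = 1.19 mA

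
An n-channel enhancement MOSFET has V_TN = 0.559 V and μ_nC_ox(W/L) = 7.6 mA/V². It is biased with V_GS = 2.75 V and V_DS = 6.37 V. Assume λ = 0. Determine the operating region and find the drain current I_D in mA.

Saturation; I_D = 18.2 mA

V_ov = V_GS − V_TN = 2.75 − 0.559 = 2.19 V.
Since V_DS = 6.37 V ≥ V_ov = 2.19 V, the device is in saturation.
I_D = ½ k_n V_ov² = 0.5 × 7.6 × 2.19² = 18.2 mA.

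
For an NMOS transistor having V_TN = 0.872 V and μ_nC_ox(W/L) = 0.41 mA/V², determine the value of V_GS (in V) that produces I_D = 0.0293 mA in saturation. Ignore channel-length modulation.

In saturation I_D = ½ k_n (V_GS − V_TN)², so V_GS − V_TN = √(2 I_D / k_n) = √(2 × 0.0293 / 0.41) = 0.378 V.
V_GS = 0.872 + 0.378 = 1.25 V.

V_GS = 1.25 V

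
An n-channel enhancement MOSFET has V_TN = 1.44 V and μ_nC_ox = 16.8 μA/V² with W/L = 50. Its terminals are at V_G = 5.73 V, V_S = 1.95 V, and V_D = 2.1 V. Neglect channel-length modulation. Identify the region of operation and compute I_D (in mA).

V_GS = V_G − V_S = 5.73 − 1.95 = 3.78 V; V_DS = V_D − V_S = 2.1 − 1.95 = 0.15 V.
k_n = μ_nC_ox · (W/L) = 0.84 mA/V².
V_ov = V_GS − V_TN = 3.78 − 1.44 = 2.34 V.
Since V_DS = 0.15 V < V_ov = 2.34 V, the device is in the triode region.
I_D = k_n [V_ov · V_DS − ½ V_DS²] = 0.84 × [2.34 × 0.15 − 0.5 × 0.15²] = 0.285 mA.

Triode; I_D = 0.285 mA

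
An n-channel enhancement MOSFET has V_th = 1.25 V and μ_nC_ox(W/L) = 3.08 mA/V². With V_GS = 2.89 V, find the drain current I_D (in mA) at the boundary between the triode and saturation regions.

At the boundary V_DS = V_ov = V_GS − V_th = 2.89 − 1.25 = 1.64 V.
I_D = ½ k_n V_ov² = 0.5 × 3.08 × 1.64² = 4.14 mA.

I_D = 4.14 mA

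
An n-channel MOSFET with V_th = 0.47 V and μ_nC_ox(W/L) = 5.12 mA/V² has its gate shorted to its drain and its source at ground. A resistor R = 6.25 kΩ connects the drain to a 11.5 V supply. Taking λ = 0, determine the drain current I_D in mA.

With gate tied to drain, V_GS = V_DS ≥ V_GS − V_th, so the device is in saturation.
KCL at the drain: ½ k_n (V_GS − V_th)² = (V_DD − V_GS)/R.
Let x = V_GS − 0.47. Then 16 x² + x − 11.03 = 0, giving x = 0.8 V (positive root), so V_GS = 1.27 V.
I_D = (V_DD − V_GS)/R = (11.5 − 1.27) / 6.25 = 1.64 mA.

I_D = 1.64 mA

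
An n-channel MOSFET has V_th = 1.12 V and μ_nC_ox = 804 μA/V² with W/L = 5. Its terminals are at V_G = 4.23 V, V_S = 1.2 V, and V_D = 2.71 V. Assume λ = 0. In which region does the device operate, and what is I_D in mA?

V_GS = V_G − V_S = 4.23 − 1.2 = 3.03 V; V_DS = V_D − V_S = 2.71 − 1.2 = 1.51 V.
k_n = μ_nC_ox · (W/L) = 4.02 mA/V².
V_ov = V_GS − V_th = 3.03 − 1.12 = 1.91 V.
Since V_DS = 1.51 V < V_ov = 1.91 V, the device is in the triode region.
I_D = k_n [V_ov · V_DS − ½ V_DS²] = 4.02 × [1.91 × 1.51 − 0.5 × 1.51²] = 7.01 mA.

Triode; I_D = 7.01 mA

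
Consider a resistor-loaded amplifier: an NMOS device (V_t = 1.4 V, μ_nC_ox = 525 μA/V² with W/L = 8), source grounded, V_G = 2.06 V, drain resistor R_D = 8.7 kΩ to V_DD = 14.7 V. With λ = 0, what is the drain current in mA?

I_D = 0.915 mA

V_GS = V_G = 2.06 V, so V_ov = 2.06 − 1.4 = 0.66 V.
k_n = μ_nC_ox · (W/L) = 4.2 mA/V².
Assume saturation: I_D = ½ k_n V_ov² = 0.5 × 4.2 × 0.66² = 0.915 mA, giving V_DS = V_DD − I_D R_D = 14.7 − 0.915 × 8.7 = 6.74 V.
V_DS = 6.74 V ≥ V_ov = 0.66 V, confirming saturation.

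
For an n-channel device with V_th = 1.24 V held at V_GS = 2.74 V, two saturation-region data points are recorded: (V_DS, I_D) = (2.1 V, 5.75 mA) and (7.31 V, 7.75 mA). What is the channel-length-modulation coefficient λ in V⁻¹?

λ = 0.0776 V⁻¹

With V_GS fixed, I_D ∝ (1 + λ V_DS) in saturation, so I_D2/I_D1 = (1 + λ V_DS2)/(1 + λ V_DS1).
7.75/5.75 = 1.348 = (1 + 7.31 λ)/(1 + 2.1 λ).
Solving: λ (I_D1 V_DS2 − I_D2 V_DS1) = I_D2 − I_D1, so λ = (7.75 − 5.75) / (5.75 × 7.31 − 7.75 × 2.1) = 2 / 25.8 = 0.0776 V⁻¹.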